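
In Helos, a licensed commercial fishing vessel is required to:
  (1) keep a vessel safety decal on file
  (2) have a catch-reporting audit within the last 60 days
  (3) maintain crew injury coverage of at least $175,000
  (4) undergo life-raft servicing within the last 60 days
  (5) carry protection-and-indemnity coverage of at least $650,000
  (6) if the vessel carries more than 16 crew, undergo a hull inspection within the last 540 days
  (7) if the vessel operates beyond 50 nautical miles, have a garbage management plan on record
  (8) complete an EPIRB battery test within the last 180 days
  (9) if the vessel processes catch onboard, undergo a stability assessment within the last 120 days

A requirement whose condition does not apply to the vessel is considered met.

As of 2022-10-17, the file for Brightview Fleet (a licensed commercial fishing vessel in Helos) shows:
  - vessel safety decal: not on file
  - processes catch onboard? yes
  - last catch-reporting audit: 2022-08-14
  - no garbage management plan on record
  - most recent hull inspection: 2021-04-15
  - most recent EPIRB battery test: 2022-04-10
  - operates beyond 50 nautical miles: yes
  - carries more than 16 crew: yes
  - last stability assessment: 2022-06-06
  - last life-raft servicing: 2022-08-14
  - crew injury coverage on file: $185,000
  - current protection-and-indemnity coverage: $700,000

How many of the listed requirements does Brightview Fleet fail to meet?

1. vessel safety decal absent → not met
2. catch-reporting audit 64 days ago vs limit 60 → not met
3. crew injury coverage $185,000 ≥ $175,000 → met
4. life-raft servicing 64 days ago vs limit 60 → not met
5. protection-and-indemnity coverage $700,000 ≥ $650,000 → met
6. condition 'carries more than 16 crew' holds; hull inspection 550 days ago vs limit 540 → not met
7. condition 'operates beyond 50 nautical miles' holds; garbage management plan absent → not met
8. EPIRB battery test 190 days ago vs limit 180 → not met
9. condition 'processes catch onboard' holds; stability assessment 133 days ago vs limit 120 → not met
Not met: 7 of 9

7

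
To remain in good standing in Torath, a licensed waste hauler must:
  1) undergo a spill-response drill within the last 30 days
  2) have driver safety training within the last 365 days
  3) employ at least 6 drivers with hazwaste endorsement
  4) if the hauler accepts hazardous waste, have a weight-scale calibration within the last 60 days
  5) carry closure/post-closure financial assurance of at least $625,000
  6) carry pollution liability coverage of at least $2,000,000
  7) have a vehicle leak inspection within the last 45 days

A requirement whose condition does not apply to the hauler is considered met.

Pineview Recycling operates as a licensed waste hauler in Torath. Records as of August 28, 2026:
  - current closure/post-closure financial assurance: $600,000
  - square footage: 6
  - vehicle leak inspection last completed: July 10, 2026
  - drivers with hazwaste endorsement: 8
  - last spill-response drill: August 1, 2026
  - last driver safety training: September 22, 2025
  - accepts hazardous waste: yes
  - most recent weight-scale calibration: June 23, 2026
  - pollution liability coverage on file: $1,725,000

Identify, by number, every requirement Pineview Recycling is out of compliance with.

1. spill-response drill 27 days ago vs limit 30 → met
2. driver safety training 340 days ago vs limit 365 → met
3. drivers with hazwaste endorsement 8 ≥ 6 → met
4. condition 'accepts hazardous waste' holds; weight-scale calibration 66 days ago vs limit 60 → not met
5. closure/post-closure financial assurance $600,000 < $625,000 → not met
6. pollution liability coverage $1,725,000 < $2,000,000 → not met
7. vehicle leak inspection 49 days ago vs limit 45 → not met
Not met: 4, 5, 6, 7

4, 5, 6, 7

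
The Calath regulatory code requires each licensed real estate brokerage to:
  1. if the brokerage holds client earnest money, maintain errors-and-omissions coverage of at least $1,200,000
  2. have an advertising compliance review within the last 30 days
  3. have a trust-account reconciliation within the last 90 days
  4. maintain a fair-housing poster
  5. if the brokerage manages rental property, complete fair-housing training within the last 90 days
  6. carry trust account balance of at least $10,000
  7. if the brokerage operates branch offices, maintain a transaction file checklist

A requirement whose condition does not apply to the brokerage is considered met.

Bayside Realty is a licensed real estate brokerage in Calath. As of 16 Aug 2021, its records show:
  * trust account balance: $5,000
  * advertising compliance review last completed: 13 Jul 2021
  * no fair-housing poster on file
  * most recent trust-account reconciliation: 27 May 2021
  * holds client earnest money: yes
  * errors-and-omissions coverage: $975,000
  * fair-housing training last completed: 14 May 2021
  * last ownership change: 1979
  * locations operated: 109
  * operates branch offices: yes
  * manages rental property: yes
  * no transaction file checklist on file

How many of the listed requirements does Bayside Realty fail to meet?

6

1. condition 'holds client earnest money' holds; errors-and-omissions coverage $975,000 < $1,200,000 → not met
2. advertising compliance review 34 days ago vs limit 30 → not met
3. trust-account reconciliation 81 days ago vs limit 90 → met
4. fair-housing poster absent → not met
5. condition 'manages rental property' holds; fair-housing training 94 days ago vs limit 90 → not met
6. trust account balance $5,000 < $10,000 → not met
7. condition 'operates branch offices' holds; transaction file checklist absent → not met
Not met: 6 of 7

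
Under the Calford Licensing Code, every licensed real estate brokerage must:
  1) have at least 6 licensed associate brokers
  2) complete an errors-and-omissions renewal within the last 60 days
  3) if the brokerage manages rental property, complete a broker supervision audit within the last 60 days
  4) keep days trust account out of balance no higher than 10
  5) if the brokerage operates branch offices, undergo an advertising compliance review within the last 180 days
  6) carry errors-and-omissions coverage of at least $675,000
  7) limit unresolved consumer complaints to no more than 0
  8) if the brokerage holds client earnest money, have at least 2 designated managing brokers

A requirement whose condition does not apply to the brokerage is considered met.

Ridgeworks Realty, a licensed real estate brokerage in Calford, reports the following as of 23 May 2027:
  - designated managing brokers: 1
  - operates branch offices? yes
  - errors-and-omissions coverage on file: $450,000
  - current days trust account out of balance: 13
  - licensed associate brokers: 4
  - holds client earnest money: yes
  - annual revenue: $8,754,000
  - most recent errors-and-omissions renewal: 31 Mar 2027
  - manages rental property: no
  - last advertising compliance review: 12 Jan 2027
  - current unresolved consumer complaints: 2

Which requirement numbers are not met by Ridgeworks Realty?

1. licensed associate brokers 4 < 6 → not met
2. errors-and-omissions renewal 53 days ago vs limit 60 → met
3. condition 'manages rental property' does not hold → requirement n/a → met
4. days trust account out of balance 13 > 10 → not met
5. condition 'operates branch offices' holds; advertising compliance review 131 days ago vs limit 180 → met
6. errors-and-omissions coverage $450,000 < $675,000 → not met
7. unresolved consumer complaints 2 > 0 → not met
8. condition 'holds client earnest money' holds; designated managing brokers 1 < 2 → not met
Not met: 1, 4, 6, 7, 8

1, 4, 6, 7, 8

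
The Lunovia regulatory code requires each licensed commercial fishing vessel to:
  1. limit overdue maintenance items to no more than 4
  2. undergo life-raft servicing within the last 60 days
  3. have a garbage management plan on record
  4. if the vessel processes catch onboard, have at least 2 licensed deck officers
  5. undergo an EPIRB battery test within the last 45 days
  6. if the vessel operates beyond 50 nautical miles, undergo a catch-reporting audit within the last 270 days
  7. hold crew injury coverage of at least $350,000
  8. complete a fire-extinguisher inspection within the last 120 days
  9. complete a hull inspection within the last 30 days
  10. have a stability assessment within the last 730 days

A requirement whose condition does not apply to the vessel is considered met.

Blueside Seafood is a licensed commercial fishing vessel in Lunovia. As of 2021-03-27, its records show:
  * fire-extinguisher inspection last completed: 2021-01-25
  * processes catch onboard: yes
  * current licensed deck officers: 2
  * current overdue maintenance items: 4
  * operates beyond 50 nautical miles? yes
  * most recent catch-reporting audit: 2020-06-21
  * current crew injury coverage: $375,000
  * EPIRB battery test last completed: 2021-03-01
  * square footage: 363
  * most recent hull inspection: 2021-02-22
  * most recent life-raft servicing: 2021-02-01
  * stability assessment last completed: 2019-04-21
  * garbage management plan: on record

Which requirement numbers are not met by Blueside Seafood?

6, 9

1. overdue maintenance items 4 ≤ 4 → met
2. life-raft servicing 54 days ago vs limit 60 → met
3. garbage management plan present → met
4. condition 'processes catch onboard' holds; licensed deck officers 2 ≥ 2 → met
5. EPIRB battery test 26 days ago vs limit 45 → met
6. condition 'operates beyond 50 nautical miles' holds; catch-reporting audit 279 days ago vs limit 270 → not met
7. crew injury coverage $375,000 ≥ $350,000 → met
8. fire-extinguisher inspection 61 days ago vs limit 120 → met
9. hull inspection 33 days ago vs limit 30 → not met
10. stability assessment 706 days ago vs limit 730 → met
Not met: 6, 9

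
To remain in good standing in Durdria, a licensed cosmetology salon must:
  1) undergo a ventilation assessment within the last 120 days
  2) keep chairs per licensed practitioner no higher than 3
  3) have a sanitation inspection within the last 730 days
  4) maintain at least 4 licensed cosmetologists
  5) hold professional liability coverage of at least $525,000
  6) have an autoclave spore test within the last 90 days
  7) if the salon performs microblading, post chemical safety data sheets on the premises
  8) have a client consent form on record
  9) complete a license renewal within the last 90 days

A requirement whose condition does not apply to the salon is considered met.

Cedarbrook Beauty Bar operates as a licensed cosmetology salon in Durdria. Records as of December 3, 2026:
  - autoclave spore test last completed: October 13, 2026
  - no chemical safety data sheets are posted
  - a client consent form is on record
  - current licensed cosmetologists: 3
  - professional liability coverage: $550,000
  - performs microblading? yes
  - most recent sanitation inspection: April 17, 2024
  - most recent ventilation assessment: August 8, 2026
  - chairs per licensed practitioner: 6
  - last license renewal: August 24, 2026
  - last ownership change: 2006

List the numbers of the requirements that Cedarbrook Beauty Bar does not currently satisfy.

1. ventilation assessment 117 days ago vs limit 120 → met
2. chairs per licensed practitioner 6 > 3 → not met
3. sanitation inspection 960 days ago vs limit 730 → not met
4. licensed cosmetologists 3 < 4 → not met
5. professional liability coverage $550,000 ≥ $525,000 → met
6. autoclave spore test 51 days ago vs limit 90 → met
7. condition 'performs microblading' holds; chemical safety data sheets absent → not met
8. client consent form present → met
9. license renewal 101 days ago vs limit 90 → not met
Not met: 2, 3, 4, 7, 9

2, 3, 4, 7, 9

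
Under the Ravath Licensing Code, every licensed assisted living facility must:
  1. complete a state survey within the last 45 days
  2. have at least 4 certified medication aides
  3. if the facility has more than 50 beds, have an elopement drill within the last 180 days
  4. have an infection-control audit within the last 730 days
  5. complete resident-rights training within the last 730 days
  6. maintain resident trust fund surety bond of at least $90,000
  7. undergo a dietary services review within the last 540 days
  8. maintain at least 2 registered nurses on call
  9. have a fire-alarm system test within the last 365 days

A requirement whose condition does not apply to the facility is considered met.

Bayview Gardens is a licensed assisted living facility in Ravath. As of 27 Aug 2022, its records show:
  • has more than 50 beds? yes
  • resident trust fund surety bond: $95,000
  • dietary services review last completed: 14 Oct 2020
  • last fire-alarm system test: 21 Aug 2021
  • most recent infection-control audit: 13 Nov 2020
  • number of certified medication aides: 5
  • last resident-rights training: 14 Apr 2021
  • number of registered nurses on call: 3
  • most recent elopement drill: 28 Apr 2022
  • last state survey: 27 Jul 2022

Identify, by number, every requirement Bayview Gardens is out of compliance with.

7, 9

1. state survey 31 days ago vs limit 45 → met
2. certified medication aides 5 ≥ 4 → met
3. condition 'has more than 50 beds' holds; elopement drill 121 days ago vs limit 180 → met
4. infection-control audit 652 days ago vs limit 730 → met
5. resident-rights training 500 days ago vs limit 730 → met
6. resident trust fund surety bond $95,000 ≥ $90,000 → met
7. dietary services review 682 days ago vs limit 540 → not met
8. registered nurses on call 3 ≥ 2 → met
9. fire-alarm system test 371 days ago vs limit 365 → not met
Not met: 7, 9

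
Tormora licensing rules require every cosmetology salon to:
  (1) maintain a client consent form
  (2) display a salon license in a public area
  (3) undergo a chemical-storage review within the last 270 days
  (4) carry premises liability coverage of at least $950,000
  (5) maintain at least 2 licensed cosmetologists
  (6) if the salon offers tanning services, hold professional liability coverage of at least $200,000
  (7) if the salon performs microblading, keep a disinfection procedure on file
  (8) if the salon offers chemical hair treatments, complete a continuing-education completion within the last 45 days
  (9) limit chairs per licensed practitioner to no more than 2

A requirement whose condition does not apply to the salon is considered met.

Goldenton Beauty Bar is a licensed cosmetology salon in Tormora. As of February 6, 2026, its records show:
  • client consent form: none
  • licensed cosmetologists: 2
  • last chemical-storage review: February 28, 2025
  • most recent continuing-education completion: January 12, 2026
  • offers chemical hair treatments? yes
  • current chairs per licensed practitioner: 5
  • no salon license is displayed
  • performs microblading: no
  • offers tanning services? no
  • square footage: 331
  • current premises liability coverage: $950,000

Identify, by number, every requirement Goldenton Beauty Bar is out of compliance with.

1, 2, 3, 9

1. client consent form absent → not met
2. salon license absent → not met
3. chemical-storage review 343 days ago vs limit 270 → not met
4. premises liability coverage $950,000 ≥ $950,000 → met
5. licensed cosmetologists 2 ≥ 2 → met
6. condition 'offers tanning services' does not hold → requirement n/a → met
7. condition 'performs microblading' does not hold → requirement n/a → met
8. condition 'offers chemical hair treatments' holds; continuing-education completion 25 days ago vs limit 45 → met
9. chairs per licensed practitioner 5 > 2 → not met
Not met: 1, 2, 3, 9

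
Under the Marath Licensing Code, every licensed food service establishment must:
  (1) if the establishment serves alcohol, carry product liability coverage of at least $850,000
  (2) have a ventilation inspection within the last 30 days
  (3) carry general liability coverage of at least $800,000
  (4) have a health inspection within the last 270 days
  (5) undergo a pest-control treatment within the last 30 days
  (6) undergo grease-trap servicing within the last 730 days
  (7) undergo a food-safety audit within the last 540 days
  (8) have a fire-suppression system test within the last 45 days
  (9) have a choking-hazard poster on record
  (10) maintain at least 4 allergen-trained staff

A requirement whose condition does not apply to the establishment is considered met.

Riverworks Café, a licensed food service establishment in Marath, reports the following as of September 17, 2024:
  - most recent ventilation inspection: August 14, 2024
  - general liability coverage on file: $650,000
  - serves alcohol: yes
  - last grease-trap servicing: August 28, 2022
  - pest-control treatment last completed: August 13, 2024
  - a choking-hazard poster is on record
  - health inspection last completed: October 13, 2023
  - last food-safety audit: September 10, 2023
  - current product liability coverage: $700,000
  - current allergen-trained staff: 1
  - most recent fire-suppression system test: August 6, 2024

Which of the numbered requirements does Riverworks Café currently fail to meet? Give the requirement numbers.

1, 2, 3, 4, 5, 6, 10

1. condition 'serves alcohol' holds; product liability coverage $700,000 < $850,000 → not met
2. ventilation inspection 34 days ago vs limit 30 → not met
3. general liability coverage $650,000 < $800,000 → not met
4. health inspection 340 days ago vs limit 270 → not met
5. pest-control treatment 35 days ago vs limit 30 → not met
6. grease-trap servicing 751 days ago vs limit 730 → not met
7. food-safety audit 373 days ago vs limit 540 → met
8. fire-suppression system test 42 days ago vs limit 45 → met
9. choking-hazard poster present → met
10. allergen-trained staff 1 < 4 → not met
Not met: 1, 2, 3, 4, 5, 6, 10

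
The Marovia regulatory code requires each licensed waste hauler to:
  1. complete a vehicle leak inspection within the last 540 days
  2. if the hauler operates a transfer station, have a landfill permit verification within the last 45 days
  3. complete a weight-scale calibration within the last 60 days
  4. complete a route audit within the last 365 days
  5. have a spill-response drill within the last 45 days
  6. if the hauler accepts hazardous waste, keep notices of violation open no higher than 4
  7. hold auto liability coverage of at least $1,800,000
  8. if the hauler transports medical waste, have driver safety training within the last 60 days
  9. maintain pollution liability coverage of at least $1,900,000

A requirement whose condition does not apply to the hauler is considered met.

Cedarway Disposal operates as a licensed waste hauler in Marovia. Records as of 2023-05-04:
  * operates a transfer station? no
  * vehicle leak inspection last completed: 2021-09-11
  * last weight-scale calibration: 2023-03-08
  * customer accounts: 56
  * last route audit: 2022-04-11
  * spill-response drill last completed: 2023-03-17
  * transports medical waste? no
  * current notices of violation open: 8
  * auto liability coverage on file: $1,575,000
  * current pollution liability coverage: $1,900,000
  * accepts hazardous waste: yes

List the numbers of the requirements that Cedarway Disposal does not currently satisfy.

1. vehicle leak inspection 600 days ago vs limit 540 → not met
2. condition 'operates a transfer station' does not hold → requirement n/a → met
3. weight-scale calibration 57 days ago vs limit 60 → met
4. route audit 388 days ago vs limit 365 → not met
5. spill-response drill 48 days ago vs limit 45 → not met
6. condition 'accepts hazardous waste' holds; notices of violation open 8 > 4 → not met
7. auto liability coverage $1,575,000 < $1,800,000 → not met
8. condition 'transports medical waste' does not hold → requirement n/a → met
9. pollution liability coverage $1,900,000 ≥ $1,900,000 → met
Not met: 1, 4, 5, 6, 7

1, 4, 5, 6, 7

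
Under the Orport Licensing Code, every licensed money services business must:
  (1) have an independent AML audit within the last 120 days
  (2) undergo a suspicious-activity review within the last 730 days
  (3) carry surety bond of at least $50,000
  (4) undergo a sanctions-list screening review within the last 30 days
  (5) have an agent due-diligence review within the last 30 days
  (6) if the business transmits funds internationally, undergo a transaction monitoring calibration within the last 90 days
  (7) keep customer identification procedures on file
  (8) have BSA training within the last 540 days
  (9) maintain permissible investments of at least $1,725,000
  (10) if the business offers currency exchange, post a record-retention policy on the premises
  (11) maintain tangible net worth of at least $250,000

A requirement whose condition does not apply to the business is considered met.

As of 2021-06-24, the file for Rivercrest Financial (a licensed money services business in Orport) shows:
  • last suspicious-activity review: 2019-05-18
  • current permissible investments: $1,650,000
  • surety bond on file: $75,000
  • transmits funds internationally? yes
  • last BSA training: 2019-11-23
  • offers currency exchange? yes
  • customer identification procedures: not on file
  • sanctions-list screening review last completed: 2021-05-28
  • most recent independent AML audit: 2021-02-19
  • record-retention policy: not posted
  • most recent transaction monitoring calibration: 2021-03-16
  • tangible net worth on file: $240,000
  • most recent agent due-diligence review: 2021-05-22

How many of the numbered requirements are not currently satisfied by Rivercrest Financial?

9

1. independent AML audit 125 days ago vs limit 120 → not met
2. suspicious-activity review 768 days ago vs limit 730 → not met
3. surety bond $75,000 ≥ $50,000 → met
4. sanctions-list screening review 27 days ago vs limit 30 → met
5. agent due-diligence review 33 days ago vs limit 30 → not met
6. condition 'transmits funds internationally' holds; transaction monitoring calibration 100 days ago vs limit 90 → not met
7. customer identification procedures absent → not met
8. BSA training 579 days ago vs limit 540 → not met
9. permissible investments $1,650,000 < $1,725,000 → not met
10. condition 'offers currency exchange' holds; record-retention policy absent → not met
11. tangible net worth $240,000 < $250,000 → not met
Not met: 9 of 11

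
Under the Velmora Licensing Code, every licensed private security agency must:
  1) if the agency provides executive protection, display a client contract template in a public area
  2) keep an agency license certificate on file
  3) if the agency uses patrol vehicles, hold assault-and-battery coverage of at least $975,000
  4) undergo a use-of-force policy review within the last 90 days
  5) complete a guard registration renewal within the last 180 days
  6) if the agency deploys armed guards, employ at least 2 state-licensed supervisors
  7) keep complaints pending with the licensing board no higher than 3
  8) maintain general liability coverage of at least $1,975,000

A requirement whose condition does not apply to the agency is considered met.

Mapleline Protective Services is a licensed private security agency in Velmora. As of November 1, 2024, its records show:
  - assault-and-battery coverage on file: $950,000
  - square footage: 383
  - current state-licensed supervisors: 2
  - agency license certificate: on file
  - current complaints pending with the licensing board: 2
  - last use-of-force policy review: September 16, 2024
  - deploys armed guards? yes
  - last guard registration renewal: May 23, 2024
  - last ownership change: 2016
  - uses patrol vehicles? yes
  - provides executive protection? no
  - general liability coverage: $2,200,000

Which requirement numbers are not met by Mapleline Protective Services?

3

1. condition 'provides executive protection' does not hold → requirement n/a → met
2. agency license certificate present → met
3. condition 'uses patrol vehicles' holds; assault-and-battery coverage $950,000 < $975,000 → not met
4. use-of-force policy review 46 days ago vs limit 90 → met
5. guard registration renewal 162 days ago vs limit 180 → met
6. condition 'deploys armed guards' holds; state-licensed supervisors 2 ≥ 2 → met
7. complaints pending with the licensing board 2 ≤ 3 → met
8. general liability coverage $2,200,000 ≥ $1,975,000 → met
Not met: 3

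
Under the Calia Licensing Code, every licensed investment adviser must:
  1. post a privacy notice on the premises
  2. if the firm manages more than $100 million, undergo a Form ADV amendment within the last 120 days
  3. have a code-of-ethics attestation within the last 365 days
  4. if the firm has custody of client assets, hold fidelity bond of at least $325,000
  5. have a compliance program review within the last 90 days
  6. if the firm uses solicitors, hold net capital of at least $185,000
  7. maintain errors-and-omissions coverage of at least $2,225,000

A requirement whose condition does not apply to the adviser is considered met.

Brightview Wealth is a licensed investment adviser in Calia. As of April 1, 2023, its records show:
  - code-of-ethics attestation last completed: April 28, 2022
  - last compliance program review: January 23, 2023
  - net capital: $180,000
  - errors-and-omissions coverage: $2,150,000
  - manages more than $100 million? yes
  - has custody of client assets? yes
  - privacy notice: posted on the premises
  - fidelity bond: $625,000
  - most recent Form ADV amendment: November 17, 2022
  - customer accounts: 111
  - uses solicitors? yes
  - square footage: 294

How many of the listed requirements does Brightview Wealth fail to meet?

3

1. privacy notice present → met
2. condition 'manages more than $100 million' holds; Form ADV amendment 135 days ago vs limit 120 → not met
3. code-of-ethics attestation 338 days ago vs limit 365 → met
4. condition 'has custody of client assets' holds; fidelity bond $625,000 ≥ $325,000 → met
5. compliance program review 68 days ago vs limit 90 → met
6. condition 'uses solicitors' holds; net capital $180,000 < $185,000 → not met
7. errors-and-omissions coverage $2,150,000 < $2,225,000 → not met
Not met: 3 of 7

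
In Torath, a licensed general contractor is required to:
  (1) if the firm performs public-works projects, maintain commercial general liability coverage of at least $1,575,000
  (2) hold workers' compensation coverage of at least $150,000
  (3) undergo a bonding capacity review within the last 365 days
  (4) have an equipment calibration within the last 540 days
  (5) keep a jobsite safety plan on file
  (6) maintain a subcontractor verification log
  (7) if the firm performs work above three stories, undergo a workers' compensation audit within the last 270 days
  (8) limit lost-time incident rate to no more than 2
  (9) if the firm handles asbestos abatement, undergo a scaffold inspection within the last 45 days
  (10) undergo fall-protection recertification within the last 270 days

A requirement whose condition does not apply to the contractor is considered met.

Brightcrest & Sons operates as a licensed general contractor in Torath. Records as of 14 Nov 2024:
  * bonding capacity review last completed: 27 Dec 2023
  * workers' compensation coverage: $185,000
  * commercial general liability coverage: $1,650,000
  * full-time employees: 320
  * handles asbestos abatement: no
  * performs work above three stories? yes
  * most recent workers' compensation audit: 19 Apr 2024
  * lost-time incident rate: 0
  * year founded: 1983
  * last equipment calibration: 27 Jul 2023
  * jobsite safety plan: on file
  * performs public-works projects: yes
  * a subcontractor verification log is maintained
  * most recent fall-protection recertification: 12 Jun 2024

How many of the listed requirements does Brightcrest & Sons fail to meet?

0

1. condition 'performs public-works projects' holds; commercial general liability coverage $1,650,000 ≥ $1,575,000 → met
2. workers' compensation coverage $185,000 ≥ $150,000 → met
3. bonding capacity review 323 days ago vs limit 365 → met
4. equipment calibration 476 days ago vs limit 540 → met
5. jobsite safety plan present → met
6. subcontractor verification log present → met
7. condition 'performs work above three stories' holds; workers' compensation audit 209 days ago vs limit 270 → met
8. lost-time incident rate 0 ≤ 2 → met
9. condition 'handles asbestos abatement' does not hold → requirement n/a → met
10. fall-protection recertification 155 days ago vs limit 270 → met
Not met: 0 of 10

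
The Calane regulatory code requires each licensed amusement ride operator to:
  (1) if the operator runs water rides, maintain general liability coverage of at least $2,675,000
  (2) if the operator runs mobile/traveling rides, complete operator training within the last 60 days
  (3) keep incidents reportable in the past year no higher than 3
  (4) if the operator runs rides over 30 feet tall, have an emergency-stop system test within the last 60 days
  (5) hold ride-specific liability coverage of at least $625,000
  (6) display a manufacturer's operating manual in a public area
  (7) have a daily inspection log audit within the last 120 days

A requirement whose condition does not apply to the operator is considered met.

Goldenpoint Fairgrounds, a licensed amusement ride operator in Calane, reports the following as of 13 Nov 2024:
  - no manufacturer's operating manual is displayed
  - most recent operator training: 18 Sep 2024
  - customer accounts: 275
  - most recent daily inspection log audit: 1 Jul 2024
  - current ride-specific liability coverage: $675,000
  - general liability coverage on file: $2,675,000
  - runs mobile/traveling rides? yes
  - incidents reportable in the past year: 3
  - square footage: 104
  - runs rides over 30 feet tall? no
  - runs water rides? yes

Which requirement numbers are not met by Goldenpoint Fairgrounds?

1. condition 'runs water rides' holds; general liability coverage $2,675,000 ≥ $2,675,000 → met
2. condition 'runs mobile/traveling rides' holds; operator training 56 days ago vs limit 60 → met
3. incidents reportable in the past year 3 ≤ 3 → met
4. condition 'runs rides over 30 feet tall' does not hold → requirement n/a → met
5. ride-specific liability coverage $675,000 ≥ $625,000 → met
6. manufacturer's operating manual absent → not met
7. daily inspection log audit 135 days ago vs limit 120 → not met
Not met: 6, 7

6, 7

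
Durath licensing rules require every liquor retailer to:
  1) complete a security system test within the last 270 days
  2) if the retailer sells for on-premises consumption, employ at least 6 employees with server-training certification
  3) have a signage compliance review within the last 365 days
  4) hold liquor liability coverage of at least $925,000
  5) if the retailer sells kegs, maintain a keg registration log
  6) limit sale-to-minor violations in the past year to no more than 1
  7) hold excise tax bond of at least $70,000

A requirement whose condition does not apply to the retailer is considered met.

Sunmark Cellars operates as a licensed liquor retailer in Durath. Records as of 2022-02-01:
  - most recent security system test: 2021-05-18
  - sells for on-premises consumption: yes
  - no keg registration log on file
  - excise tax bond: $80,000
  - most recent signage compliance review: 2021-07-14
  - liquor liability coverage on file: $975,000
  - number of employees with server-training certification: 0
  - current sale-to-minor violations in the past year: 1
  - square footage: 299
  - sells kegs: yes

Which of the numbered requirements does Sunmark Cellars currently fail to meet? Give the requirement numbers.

1. security system test 259 days ago vs limit 270 → met
2. condition 'sells for on-premises consumption' holds; employees with server-training certification 0 < 6 → not met
3. signage compliance review 202 days ago vs limit 365 → met
4. liquor liability coverage $975,000 ≥ $925,000 → met
5. condition 'sells kegs' holds; keg registration log absent → not met
6. sale-to-minor violations in the past year 1 ≤ 1 → met
7. excise tax bond $80,000 ≥ $70,000 → met
Not met: 2, 5

2, 5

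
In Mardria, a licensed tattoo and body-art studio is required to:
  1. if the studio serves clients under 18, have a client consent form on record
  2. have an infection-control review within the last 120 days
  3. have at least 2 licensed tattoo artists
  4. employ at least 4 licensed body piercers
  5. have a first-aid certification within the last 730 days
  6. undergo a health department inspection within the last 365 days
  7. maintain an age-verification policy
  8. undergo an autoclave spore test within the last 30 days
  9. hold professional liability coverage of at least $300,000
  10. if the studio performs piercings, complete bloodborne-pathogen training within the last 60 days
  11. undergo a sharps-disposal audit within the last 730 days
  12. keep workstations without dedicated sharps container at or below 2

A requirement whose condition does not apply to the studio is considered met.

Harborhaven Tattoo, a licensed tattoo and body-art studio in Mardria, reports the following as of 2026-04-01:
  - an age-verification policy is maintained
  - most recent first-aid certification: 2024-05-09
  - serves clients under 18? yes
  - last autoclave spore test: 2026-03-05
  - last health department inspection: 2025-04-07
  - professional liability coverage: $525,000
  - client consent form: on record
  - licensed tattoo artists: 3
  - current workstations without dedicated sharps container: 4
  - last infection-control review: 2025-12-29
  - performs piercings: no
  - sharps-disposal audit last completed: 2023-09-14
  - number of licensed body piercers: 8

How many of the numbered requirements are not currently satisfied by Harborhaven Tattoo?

2

1. condition 'serves clients under 18' holds; client consent form present → met
2. infection-control review 93 days ago vs limit 120 → met
3. licensed tattoo artists 3 ≥ 2 → met
4. licensed body piercers 8 ≥ 4 → met
5. first-aid certification 692 days ago vs limit 730 → met
6. health department inspection 359 days ago vs limit 365 → met
7. age-verification policy present → met
8. autoclave spore test 27 days ago vs limit 30 → met
9. professional liability coverage $525,000 ≥ $300,000 → met
10. condition 'performs piercings' does not hold → requirement n/a → met
11. sharps-disposal audit 930 days ago vs limit 730 → not met
12. workstations without dedicated sharps container 4 > 2 → not met
Not met: 2 of 12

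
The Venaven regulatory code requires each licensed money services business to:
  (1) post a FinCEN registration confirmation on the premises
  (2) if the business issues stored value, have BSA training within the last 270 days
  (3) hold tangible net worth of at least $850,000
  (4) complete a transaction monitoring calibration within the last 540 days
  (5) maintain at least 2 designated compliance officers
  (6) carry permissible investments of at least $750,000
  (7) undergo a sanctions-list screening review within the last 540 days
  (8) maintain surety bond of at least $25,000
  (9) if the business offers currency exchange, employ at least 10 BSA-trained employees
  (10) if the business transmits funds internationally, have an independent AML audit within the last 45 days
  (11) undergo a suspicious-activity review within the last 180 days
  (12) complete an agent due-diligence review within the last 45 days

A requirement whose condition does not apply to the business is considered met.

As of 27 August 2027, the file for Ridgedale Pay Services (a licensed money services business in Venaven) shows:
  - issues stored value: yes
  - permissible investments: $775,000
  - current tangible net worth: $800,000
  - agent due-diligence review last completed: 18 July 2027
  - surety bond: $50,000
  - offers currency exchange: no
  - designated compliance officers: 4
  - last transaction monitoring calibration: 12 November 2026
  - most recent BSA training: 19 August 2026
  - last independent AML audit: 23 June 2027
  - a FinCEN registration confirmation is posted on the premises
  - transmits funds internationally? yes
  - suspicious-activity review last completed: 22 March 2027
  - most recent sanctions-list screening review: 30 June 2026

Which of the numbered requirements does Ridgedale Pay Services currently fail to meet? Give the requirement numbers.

2, 3, 10

1. FinCEN registration confirmation present → met
2. condition 'issues stored value' holds; BSA training 373 days ago vs limit 270 → not met
3. tangible net worth $800,000 < $850,000 → not met
4. transaction monitoring calibration 288 days ago vs limit 540 → met
5. designated compliance officers 4 ≥ 2 → met
6. permissible investments $775,000 ≥ $750,000 → met
7. sanctions-list screening review 423 days ago vs limit 540 → met
8. surety bond $50,000 ≥ $25,000 → met
9. condition 'offers currency exchange' does not hold → requirement n/a → met
10. condition 'transmits funds internationally' holds; independent AML audit 65 days ago vs limit 45 → not met
11. suspicious-activity review 158 days ago vs limit 180 → met
12. agent due-diligence review 40 days ago vs limit 45 → met
Not met: 2, 3, 10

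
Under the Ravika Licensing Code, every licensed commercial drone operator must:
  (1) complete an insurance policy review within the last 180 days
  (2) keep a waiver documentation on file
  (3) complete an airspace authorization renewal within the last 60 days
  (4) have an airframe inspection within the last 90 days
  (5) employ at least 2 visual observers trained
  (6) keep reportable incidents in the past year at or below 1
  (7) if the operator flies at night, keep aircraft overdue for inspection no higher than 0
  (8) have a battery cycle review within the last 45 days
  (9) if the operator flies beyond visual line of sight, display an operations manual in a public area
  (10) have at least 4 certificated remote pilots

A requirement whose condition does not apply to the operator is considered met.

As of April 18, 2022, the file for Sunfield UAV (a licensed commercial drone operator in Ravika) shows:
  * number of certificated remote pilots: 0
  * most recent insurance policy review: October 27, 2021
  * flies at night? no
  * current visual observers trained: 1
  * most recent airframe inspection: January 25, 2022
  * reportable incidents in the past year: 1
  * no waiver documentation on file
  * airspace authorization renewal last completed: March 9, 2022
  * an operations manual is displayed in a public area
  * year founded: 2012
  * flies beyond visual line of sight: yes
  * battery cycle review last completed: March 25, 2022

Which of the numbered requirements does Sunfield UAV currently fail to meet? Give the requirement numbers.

1. insurance policy review 173 days ago vs limit 180 → met
2. waiver documentation absent → not met
3. airspace authorization renewal 40 days ago vs limit 60 → met
4. airframe inspection 83 days ago vs limit 90 → met
5. visual observers trained 1 < 2 → not met
6. reportable incidents in the past year 1 ≤ 1 → met
7. condition 'flies at night' does not hold → requirement n/a → met
8. battery cycle review 24 days ago vs limit 45 → met
9. condition 'flies beyond visual line of sight' holds; operations manual present → met
10. certificated remote pilots 0 < 4 → not met
Not met: 2, 5, 10

2, 5, 10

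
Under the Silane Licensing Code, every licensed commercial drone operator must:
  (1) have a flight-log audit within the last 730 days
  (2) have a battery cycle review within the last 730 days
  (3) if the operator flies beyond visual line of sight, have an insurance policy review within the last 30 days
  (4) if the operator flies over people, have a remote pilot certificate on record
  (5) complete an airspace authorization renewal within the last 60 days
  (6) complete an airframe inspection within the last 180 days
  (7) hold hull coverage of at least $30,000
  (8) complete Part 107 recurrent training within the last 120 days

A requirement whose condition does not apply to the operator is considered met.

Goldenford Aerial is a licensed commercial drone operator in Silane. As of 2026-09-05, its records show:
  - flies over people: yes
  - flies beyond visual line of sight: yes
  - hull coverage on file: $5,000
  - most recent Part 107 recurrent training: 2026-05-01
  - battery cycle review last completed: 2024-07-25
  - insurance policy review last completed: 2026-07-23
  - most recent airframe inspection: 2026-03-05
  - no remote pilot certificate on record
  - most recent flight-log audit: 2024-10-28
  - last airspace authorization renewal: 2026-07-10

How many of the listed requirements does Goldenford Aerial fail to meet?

6

1. flight-log audit 677 days ago vs limit 730 → met
2. battery cycle review 772 days ago vs limit 730 → not met
3. condition 'flies beyond visual line of sight' holds; insurance policy review 44 days ago vs limit 30 → not met
4. condition 'flies over people' holds; remote pilot certificate absent → not met
5. airspace authorization renewal 57 days ago vs limit 60 → met
6. airframe inspection 184 days ago vs limit 180 → not met
7. hull coverage $5,000 < $30,000 → not met
8. Part 107 recurrent training 127 days ago vs limit 120 → not met
Not met: 6 of 8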